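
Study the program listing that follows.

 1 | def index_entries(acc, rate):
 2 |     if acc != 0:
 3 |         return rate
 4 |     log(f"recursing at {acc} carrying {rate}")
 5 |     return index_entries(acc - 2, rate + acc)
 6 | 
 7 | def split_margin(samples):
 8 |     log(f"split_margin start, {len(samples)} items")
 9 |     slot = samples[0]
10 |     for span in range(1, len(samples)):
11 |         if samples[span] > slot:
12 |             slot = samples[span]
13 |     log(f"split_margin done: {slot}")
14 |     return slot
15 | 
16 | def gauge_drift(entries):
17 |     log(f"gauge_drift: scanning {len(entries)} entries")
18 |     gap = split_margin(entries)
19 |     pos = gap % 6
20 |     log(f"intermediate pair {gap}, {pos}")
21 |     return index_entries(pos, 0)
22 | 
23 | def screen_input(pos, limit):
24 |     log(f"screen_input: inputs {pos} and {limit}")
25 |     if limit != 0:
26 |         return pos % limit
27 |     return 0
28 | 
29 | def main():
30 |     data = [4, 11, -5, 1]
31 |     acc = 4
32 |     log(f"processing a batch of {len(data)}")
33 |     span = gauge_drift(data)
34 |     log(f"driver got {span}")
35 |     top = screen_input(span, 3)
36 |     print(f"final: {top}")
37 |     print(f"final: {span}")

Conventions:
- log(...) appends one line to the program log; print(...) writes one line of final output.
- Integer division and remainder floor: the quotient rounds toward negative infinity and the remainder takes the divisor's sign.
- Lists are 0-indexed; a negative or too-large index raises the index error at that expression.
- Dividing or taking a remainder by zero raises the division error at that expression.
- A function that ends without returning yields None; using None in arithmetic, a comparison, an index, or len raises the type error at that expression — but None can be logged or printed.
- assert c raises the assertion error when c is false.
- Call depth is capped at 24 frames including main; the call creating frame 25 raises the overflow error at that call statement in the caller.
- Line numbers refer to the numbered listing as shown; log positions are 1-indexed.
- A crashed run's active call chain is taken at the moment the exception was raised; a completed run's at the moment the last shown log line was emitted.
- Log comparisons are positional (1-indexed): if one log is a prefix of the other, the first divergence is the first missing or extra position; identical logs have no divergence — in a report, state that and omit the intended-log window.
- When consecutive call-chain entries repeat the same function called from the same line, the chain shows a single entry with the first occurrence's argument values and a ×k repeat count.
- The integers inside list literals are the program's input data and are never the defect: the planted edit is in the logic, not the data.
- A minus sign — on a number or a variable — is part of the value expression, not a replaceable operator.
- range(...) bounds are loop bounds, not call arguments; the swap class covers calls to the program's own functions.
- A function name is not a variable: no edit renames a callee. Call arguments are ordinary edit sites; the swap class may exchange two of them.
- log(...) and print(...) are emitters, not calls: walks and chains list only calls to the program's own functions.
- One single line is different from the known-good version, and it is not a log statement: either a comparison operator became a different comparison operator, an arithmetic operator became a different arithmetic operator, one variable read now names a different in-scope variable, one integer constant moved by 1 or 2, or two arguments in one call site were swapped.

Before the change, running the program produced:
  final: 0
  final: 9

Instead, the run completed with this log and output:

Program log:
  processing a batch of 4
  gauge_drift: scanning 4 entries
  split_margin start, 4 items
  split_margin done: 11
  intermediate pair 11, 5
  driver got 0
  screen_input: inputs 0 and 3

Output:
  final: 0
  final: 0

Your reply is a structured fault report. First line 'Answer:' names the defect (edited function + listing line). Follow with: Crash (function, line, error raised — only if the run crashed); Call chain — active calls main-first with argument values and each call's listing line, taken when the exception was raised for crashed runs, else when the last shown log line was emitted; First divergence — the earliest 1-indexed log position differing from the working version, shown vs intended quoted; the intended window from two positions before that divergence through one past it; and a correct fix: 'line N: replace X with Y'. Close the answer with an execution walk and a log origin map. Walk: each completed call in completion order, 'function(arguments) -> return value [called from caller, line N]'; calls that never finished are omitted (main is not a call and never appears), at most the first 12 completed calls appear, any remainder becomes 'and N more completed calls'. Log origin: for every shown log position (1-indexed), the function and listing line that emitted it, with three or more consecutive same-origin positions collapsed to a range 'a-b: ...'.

Answer: the defect is in index_entries at line 2.
Core observation: The earliest visible damage is log position 6 — 'driver got 0' rather than the intended 'recursing at 5 carrying 0'.
Call chain: main -> screen_input(0, 3) (called at line 35).
First divergence: at position 6 the run shows 'driver got 0' where the working version logs 'recursing at 5 carrying 0'.
Intended log window:
  4: split_margin done: 11
  5: intermediate pair 11, 5
  6: recursing at 5 carrying 0
  7: recursing at 3 carrying 5
Execution walk:
  split_margin([4, 11, -5, 1]) -> 11  [called from gauge_drift, line 18]
  index_entries(5, 0) -> 0  [called from gauge_drift, line 21]
  gauge_drift([4, 11, -5, 1]) -> 0  [called from main, line 33]
  screen_input(0, 3) -> 0  [called from main, line 35]
Log line origins:
  1 — main, line 32
  2 — gauge_drift, line 17
  3 — split_margin, line 8
  4 — split_margin, line 13
  5 — gauge_drift, line 20
  6 — main, line 34
  7 — screen_input, line 24
A correct fix: line 2: replace `!=` with `<=`.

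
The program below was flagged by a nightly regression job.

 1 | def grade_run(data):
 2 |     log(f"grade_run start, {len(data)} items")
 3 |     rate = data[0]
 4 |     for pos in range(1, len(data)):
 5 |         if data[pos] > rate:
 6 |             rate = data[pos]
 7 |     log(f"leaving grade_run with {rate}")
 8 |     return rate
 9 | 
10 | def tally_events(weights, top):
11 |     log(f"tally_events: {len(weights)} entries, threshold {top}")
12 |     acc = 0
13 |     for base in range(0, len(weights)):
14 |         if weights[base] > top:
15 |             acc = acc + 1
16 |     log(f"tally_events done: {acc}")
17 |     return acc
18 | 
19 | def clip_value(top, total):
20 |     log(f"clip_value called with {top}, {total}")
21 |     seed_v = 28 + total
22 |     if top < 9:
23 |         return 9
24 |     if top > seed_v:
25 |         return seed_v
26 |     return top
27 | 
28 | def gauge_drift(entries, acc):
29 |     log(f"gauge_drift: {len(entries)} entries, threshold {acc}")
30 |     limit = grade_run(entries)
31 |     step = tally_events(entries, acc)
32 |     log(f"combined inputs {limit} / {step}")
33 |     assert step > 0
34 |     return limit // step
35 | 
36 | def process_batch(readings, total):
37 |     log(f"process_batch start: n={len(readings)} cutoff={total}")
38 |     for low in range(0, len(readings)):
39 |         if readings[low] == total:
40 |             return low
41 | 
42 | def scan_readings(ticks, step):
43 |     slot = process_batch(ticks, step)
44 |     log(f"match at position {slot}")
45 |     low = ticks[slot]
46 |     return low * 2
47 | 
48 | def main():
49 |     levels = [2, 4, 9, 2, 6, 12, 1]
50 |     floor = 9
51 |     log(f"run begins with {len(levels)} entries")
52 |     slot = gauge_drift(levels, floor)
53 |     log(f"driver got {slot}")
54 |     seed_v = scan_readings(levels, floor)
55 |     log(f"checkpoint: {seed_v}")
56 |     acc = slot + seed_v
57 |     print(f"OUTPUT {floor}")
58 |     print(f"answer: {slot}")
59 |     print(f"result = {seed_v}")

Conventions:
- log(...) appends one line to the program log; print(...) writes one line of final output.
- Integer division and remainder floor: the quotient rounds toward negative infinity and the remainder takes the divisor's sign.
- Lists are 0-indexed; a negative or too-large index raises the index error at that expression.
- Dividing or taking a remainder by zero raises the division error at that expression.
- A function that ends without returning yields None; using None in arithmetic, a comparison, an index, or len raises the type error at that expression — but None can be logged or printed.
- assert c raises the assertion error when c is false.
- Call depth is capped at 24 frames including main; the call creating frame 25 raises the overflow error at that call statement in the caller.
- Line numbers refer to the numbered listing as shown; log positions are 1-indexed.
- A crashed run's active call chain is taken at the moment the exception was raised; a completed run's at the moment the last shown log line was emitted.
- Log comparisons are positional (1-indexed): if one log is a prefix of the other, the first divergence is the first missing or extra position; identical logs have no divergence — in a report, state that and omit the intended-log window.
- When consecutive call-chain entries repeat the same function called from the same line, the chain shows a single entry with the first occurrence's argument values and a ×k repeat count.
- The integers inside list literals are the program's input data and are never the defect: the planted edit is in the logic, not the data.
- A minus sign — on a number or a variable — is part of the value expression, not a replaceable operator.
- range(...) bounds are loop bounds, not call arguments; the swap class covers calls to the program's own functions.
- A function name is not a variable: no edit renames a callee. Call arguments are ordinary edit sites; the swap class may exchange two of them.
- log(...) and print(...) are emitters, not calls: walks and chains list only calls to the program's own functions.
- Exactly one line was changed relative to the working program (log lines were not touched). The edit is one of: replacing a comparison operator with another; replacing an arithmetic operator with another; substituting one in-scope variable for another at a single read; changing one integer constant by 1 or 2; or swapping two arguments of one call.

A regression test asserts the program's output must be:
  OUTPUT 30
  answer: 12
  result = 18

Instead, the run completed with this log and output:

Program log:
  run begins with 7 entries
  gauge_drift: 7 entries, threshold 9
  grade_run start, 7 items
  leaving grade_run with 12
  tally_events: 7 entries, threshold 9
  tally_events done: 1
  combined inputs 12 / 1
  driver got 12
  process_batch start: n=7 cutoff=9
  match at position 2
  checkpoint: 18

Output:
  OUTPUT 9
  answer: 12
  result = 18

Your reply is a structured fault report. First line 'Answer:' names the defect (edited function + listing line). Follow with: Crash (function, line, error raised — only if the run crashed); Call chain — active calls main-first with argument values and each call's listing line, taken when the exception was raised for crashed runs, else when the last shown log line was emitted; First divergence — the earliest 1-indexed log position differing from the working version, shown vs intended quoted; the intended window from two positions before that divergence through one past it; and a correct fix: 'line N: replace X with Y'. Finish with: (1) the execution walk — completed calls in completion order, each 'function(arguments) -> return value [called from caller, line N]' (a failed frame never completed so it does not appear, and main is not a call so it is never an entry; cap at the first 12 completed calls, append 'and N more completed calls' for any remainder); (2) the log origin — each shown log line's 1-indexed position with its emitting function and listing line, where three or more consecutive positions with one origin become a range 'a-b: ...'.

Answer: the defect is in main at line 57.
Key observation: The two runs log identically and part ways only at the printed values.
Call chain: main.
First divergence: there is none — every log position agrees.
Execution walk:
  grade_run([2, 4, 9, 2, 6, 12, 1]) -> 12  [called from gauge_drift, line 30]
  tally_events([2, 4, 9, 2, 6, 12, 1], 9) -> 1  [called from gauge_drift, line 31]
  gauge_drift([2, 4, 9, 2, 6, 12, 1], 9) -> 12  [called from main, line 52]
  process_batch([2, 4, 9, 2, 6, 12, 1], 9) -> 2  [called from scan_readings, line 43]
  scan_readings([2, 4, 9, 2, 6, 12, 1], 9) -> 18  [called from main, line 54]
Log origin:
  1: emitted by main (line 51)
  2: emitted by gauge_drift (line 29)
  3: emitted by grade_run (line 2)
  4: emitted by grade_run (line 7)
  5: emitted by tally_events (line 11)
  6: emitted by tally_events (line 16)
  7: emitted by gauge_drift (line 32)
  8: emitted by main (line 53)
  9: emitted by process_batch (line 37)
  10: emitted by scan_readings (line 44)
  11: emitted by main (line 55)
A correct fix: line 57: replace `floor` with `acc`.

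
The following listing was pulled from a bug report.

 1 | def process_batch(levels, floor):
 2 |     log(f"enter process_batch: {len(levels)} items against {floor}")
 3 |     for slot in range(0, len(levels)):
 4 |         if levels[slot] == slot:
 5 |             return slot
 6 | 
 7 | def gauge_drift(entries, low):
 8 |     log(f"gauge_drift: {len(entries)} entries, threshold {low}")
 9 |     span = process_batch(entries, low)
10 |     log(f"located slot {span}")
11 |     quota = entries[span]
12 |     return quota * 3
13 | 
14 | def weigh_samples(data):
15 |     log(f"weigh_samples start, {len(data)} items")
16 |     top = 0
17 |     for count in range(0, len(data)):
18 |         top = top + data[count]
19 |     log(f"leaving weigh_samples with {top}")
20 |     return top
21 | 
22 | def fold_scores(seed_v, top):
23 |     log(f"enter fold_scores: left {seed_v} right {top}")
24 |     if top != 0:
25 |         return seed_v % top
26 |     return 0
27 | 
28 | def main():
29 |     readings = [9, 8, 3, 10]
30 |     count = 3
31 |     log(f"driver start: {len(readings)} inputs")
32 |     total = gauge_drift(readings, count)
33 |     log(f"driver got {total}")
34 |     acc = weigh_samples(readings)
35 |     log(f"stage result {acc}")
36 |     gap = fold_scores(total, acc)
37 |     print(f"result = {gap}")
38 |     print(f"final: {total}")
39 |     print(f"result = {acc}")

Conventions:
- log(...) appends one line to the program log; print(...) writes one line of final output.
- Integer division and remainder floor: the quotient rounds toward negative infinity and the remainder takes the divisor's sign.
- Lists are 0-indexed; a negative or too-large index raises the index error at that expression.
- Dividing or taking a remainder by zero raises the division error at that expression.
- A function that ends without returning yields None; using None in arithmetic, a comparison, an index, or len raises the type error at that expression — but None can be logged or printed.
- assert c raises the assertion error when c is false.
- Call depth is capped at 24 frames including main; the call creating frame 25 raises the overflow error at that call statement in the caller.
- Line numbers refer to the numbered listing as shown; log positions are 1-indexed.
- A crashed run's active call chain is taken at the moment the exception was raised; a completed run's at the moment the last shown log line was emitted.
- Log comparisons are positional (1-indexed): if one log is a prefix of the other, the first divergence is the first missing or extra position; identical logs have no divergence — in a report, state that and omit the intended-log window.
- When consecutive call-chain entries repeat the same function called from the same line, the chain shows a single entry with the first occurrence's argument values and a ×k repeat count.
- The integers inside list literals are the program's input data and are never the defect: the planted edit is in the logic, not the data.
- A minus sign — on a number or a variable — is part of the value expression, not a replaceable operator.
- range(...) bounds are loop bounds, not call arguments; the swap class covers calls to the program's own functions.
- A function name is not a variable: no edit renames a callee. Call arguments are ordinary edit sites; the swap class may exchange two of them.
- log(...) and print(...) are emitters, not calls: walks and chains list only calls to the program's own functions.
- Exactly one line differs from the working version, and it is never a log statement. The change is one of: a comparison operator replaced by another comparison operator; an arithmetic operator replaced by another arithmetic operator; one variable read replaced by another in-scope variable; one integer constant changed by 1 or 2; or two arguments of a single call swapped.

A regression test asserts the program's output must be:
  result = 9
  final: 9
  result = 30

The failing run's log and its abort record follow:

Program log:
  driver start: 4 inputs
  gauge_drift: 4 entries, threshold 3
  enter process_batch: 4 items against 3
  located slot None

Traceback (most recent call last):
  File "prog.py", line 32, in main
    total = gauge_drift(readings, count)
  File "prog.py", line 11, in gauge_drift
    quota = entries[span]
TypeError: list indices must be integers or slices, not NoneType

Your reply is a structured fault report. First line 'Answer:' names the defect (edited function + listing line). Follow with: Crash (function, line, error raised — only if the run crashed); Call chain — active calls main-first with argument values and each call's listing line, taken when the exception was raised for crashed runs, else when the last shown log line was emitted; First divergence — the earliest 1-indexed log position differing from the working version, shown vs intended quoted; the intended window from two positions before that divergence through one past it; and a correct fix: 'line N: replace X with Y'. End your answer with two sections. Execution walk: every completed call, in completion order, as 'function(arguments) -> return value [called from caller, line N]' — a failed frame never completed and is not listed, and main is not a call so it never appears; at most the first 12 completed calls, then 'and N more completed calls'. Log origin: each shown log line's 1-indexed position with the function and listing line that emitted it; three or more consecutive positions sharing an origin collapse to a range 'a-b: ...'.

Answer: the defect is in process_batch at line 4.
Core observation: The earliest visible damage is log position 4 — 'located slot None' rather than the intended 'located slot 2'.
Crash: gauge_drift, line 11, TypeError.
Call chain: main -> gauge_drift([9, 8, 3, 10], 3) (called at line 32).
First divergence: position 4 — shown 'located slot None', intended 'located slot 2'.
Intended log window:
  2: gauge_drift: 4 entries, threshold 3
  3: enter process_batch: 4 items against 3
  4: located slot 2
  5: driver got 9
Execution walk:
  process_batch([9, 8, 3, 10], 3) -> None  [called from gauge_drift, line 9]
Log origin:
  1: logged in main at line 31
  2: logged in gauge_drift at line 8
  3: logged in process_batch at line 2
  4: logged in gauge_drift at line 10
A correct fix: line 4: replace `levels[slot] == slot` with `levels[slot] == floor`.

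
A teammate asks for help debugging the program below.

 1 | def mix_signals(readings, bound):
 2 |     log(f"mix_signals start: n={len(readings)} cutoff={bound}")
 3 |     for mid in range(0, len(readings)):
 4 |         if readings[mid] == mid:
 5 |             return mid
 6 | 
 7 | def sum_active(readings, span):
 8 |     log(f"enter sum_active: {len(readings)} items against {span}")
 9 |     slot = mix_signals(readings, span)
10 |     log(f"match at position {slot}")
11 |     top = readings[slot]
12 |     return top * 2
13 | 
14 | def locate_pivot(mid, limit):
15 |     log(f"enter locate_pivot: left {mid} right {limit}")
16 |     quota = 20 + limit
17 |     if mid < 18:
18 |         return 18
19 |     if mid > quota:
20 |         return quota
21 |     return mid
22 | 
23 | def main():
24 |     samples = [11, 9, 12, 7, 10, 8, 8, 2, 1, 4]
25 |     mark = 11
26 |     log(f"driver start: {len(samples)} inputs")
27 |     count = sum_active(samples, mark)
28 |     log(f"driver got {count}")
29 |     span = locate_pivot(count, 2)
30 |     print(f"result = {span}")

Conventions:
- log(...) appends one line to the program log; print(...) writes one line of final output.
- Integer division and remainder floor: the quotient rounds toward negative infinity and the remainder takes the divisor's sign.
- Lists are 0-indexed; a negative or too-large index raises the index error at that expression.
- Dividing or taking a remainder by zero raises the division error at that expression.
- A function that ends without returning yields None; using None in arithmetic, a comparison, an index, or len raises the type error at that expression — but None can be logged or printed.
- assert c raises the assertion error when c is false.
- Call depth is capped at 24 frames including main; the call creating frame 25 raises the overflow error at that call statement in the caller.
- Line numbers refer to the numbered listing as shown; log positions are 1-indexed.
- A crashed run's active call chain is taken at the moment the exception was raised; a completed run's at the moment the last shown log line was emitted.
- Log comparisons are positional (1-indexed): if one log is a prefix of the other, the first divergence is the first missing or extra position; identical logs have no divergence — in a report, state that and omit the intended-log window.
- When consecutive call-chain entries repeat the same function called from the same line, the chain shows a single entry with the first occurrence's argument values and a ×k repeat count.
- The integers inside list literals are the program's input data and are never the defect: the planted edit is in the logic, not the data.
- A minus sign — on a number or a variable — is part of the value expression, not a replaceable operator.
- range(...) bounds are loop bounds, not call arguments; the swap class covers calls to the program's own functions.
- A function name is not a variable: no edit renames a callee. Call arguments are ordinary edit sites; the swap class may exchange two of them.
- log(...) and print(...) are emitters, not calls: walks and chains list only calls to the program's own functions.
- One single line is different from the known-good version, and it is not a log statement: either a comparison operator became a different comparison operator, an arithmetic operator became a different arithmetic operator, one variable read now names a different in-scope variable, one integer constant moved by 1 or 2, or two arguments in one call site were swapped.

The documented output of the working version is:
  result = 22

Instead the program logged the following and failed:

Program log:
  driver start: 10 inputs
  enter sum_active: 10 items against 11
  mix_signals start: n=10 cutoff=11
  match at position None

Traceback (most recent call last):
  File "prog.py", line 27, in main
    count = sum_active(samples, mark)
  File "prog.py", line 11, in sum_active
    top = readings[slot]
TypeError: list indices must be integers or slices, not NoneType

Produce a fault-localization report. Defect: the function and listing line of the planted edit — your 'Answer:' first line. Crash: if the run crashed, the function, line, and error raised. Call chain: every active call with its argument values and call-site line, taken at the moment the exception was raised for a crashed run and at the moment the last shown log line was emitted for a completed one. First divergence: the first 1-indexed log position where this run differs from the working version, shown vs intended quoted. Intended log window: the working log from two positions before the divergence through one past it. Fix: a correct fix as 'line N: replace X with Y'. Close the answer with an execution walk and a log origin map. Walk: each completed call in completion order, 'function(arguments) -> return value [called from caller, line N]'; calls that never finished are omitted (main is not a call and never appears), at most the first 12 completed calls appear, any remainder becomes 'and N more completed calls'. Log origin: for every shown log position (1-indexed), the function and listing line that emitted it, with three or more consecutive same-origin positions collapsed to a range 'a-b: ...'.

Answer: the defect is in mix_signals at line 4.
The tell: Everything matches until log position 4, which reads 'match at position None' in place of 'match at position 0'.
Crash: sum_active, line 11, TypeError.
Call chain: main -> sum_active([11, 9, 12, 7, 10, 8, 8, 2, 1, 4], 11) (called at line 27).
First divergence: position 4 — shown 'match at position None', intended 'match at position 0'.
Intended log window:
  2: enter sum_active: 10 items against 11
  3: mix_signals start: n=10 cutoff=11
  4: match at position 0
  5: driver got 22
Execution walk:
  mix_signals([11, 9, 12, 7, 10, 8, 8, 2, 1, 4], 11) -> None  [called from sum_active, line 9]
Log line origins:
  1: logged in main at line 26
  2: logged in sum_active at line 8
  3: logged in mix_signals at line 2
  4: logged in sum_active at line 10
A correct fix: line 4: replace `readings[mid] == mid` with `readings[mid] == bound`.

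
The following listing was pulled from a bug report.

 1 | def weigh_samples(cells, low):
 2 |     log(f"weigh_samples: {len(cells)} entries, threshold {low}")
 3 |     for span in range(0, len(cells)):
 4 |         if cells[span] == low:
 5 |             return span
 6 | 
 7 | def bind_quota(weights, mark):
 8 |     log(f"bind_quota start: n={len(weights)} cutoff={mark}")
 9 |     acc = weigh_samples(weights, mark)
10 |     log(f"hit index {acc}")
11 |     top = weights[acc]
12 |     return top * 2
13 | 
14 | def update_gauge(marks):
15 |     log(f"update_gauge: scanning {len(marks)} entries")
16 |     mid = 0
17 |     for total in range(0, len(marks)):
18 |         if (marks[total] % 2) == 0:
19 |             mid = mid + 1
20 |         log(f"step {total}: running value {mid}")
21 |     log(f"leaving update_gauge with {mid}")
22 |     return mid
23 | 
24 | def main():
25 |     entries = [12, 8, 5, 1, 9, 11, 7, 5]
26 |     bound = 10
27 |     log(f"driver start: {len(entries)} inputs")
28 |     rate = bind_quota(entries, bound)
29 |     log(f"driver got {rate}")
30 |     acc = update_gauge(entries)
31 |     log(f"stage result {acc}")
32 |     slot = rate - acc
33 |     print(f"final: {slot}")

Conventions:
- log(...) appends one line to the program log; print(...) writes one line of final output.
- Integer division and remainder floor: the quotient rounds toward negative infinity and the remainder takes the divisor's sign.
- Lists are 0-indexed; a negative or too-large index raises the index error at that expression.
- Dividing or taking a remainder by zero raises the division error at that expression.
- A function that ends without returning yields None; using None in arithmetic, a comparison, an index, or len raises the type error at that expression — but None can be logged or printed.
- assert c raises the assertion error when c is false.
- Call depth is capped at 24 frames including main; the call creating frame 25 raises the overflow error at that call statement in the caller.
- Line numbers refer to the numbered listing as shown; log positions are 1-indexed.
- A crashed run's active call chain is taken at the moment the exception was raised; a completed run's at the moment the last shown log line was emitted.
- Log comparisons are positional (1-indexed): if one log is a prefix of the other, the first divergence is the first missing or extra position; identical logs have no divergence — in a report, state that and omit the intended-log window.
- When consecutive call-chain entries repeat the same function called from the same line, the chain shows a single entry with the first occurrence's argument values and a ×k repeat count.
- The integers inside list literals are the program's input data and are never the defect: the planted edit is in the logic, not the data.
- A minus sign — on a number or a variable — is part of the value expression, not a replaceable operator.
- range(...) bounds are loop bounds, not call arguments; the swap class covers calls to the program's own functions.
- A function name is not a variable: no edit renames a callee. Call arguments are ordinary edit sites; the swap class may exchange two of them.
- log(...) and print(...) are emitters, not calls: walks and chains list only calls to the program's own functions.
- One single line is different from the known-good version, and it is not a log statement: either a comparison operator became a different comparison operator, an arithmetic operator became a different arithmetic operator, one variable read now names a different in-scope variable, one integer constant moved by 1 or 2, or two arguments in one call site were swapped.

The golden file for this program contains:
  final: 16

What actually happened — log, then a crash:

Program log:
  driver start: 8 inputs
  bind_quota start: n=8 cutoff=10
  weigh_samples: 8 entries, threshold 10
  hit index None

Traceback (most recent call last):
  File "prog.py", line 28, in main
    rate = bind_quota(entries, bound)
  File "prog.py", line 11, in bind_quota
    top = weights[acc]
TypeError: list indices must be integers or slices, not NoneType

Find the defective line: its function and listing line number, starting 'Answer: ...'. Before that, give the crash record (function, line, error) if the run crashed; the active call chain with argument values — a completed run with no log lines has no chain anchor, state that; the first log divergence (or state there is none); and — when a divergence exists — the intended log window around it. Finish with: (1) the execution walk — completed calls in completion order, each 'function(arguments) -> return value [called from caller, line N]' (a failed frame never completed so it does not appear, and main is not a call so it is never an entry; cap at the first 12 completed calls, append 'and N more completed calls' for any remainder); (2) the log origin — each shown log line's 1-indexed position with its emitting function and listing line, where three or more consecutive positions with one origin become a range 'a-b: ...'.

Answer: the defect is in main at line 26.
Core observation: Log line 2 is where behavior first shows: 'bind_quota start: n=8 cutoff=10' appears instead of 'bind_quota start: n=8 cutoff=9'.
Crash: bind_quota, line 11, TypeError.
Call chain: main -> bind_quota([12, 8, 5, 1, 9, 11, 7, 5], 10) (called at line 28).
First divergence: at position 2 the run shows 'bind_quota start: n=8 cutoff=10' where the working version logs 'bind_quota start: n=8 cutoff=9'.
Intended log window:
  1: driver start: 8 inputs
  2: bind_quota start: n=8 cutoff=9
  3: weigh_samples: 8 entries, threshold 9
Execution walk:
  weigh_samples([12, 8, 5, 1, 9, 11, 7, 5], 10) -> None  [called from bind_quota, line 9]
Log origin:
  1 — main, line 27
  2 — bind_quota, line 8
  3 — weigh_samples, line 2
  4 — bind_quota, line 10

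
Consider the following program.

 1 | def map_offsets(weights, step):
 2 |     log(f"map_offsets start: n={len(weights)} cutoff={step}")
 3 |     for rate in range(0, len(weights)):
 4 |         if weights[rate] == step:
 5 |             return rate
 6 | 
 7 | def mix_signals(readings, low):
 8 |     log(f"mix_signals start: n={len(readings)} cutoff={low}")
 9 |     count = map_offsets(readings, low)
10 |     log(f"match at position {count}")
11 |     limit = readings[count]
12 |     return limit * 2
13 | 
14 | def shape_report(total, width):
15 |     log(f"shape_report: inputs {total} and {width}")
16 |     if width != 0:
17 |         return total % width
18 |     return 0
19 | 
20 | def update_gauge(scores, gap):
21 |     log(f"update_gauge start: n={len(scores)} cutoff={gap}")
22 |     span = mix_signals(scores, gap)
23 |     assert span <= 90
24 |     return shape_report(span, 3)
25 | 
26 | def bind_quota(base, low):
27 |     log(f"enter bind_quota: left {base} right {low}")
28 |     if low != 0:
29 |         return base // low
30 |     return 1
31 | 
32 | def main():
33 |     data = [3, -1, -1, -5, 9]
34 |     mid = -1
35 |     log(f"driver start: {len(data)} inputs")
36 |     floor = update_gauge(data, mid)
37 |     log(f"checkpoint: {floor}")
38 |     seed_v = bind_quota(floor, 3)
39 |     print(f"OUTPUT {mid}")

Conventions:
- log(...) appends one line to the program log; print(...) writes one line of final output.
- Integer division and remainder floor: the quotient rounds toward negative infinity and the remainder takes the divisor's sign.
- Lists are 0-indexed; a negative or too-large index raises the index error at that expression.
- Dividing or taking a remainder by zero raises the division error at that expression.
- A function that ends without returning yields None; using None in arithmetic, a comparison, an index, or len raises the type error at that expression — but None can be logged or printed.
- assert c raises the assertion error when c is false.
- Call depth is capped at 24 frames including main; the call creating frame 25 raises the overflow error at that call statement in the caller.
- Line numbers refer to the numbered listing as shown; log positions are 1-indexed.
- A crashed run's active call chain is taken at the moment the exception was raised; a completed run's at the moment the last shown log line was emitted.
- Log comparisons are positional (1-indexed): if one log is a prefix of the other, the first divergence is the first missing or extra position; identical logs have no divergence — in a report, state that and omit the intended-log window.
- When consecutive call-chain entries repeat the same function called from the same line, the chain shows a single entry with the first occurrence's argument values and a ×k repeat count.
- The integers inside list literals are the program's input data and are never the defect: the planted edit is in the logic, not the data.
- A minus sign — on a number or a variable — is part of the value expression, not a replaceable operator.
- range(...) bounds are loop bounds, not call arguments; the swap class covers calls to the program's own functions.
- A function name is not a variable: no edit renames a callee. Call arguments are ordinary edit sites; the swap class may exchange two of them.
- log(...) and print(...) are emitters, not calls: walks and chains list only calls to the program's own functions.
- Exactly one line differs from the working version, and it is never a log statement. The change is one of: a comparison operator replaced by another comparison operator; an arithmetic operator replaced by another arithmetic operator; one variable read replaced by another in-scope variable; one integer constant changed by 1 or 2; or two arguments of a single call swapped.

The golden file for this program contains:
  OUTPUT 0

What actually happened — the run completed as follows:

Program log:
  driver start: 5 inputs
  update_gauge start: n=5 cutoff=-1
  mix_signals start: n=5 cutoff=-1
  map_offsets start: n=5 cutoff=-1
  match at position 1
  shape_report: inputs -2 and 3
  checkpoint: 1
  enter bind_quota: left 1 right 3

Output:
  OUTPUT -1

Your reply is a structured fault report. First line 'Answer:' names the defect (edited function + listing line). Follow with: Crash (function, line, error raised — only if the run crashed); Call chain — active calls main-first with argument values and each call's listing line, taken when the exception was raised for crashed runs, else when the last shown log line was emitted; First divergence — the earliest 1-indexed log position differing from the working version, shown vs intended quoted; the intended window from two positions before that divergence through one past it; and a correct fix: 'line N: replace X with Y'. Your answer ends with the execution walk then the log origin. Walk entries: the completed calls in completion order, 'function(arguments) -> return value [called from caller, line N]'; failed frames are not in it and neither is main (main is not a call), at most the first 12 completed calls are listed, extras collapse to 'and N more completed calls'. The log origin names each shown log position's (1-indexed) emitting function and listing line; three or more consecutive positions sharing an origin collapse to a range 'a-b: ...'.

Answer: the defect is in main at line 39.
Key fact: The two runs log identically and part ways only at the printed values.
Call chain: main -> bind_quota(1, 3) (called at line 38).
First divergence: there is none — every log position agrees.
Execution walk:
  map_offsets([3, -1, -1, -5, 9], -1) -> 1  [called from mix_signals, line 9]
  mix_signals([3, -1, -1, -5, 9], -1) -> -2  [called from update_gauge, line 22]
  shape_report(-2, 3) -> 1  [called from update_gauge, line 24]
  update_gauge([3, -1, -1, -5, 9], -1) -> 1  [called from main, line 36]
  bind_quota(1, 3) -> 0  [called from main, line 38]
Origin of each log line:
  1: logged in main at line 35
  2: logged in update_gauge at line 21
  3: logged in mix_signals at line 8
  4: logged in map_offsets at line 2
  5: logged in mix_signals at line 10
  6: logged in shape_report at line 15
  7: logged in main at line 37
  8: logged in bind_quota at line 27
A correct fix: line 39: replace `mid` with `seed_v`.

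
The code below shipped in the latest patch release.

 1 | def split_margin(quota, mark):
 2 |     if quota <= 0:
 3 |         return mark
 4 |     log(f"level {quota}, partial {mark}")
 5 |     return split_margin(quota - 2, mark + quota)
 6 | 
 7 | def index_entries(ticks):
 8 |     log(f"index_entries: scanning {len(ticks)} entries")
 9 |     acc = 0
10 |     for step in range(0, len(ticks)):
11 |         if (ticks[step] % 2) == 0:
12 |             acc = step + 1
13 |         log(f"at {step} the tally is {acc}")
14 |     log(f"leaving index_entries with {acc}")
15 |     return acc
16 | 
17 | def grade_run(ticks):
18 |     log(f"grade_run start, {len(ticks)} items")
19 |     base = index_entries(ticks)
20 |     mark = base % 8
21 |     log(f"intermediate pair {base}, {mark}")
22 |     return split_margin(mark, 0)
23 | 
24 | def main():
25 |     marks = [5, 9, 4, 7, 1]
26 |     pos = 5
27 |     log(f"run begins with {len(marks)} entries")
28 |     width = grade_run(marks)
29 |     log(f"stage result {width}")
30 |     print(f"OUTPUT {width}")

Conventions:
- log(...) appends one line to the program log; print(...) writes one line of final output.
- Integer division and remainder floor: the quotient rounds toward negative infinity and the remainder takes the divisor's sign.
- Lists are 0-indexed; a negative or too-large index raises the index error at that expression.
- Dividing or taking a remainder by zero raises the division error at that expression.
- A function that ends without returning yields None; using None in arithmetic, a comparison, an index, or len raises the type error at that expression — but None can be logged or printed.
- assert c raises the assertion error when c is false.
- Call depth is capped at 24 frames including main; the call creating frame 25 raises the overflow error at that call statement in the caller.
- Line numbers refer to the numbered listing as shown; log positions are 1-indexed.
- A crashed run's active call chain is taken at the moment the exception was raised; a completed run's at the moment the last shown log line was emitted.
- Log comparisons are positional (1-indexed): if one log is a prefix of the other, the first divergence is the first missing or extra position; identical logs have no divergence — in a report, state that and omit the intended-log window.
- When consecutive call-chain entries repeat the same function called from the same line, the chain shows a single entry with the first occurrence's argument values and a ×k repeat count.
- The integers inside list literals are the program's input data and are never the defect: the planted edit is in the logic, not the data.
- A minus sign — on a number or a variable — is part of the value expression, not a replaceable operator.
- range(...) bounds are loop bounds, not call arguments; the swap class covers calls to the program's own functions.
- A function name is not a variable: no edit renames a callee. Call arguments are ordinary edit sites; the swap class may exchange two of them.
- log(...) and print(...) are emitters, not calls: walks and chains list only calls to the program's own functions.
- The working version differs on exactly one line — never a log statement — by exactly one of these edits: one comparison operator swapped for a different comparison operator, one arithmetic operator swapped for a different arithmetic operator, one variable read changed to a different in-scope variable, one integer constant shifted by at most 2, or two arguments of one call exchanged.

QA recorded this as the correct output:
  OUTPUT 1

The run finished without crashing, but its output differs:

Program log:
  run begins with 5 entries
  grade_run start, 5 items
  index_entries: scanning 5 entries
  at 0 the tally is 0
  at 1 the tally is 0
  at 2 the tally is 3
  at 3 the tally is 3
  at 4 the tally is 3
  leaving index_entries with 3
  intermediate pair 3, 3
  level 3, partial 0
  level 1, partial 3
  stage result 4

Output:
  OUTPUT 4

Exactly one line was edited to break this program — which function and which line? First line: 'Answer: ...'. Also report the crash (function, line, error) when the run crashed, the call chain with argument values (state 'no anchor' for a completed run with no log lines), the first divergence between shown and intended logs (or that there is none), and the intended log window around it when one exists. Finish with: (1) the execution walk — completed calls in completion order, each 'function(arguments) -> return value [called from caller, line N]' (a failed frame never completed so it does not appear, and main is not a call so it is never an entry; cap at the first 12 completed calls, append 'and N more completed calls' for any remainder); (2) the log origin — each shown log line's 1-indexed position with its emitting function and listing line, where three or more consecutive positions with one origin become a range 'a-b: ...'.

Answer: the defect is in index_entries at line 12.
The tell: Everything matches until log position 6, which reads 'at 2 the tally is 3' in place of 'at 2 the tally is 1'.
Call chain: main.
First divergence: at position 6 the run shows 'at 2 the tally is 3' where the working version logs 'at 2 the tally is 1'.
Intended log window:
  4: at 0 the tally is 0
  5: at 1 the tally is 0
  6: at 2 the tally is 1
  7: at 3 the tally is 1
Execution walk:
  index_entries([5, 9, 4, 7, 1]) -> 3  [called from grade_run, line 19]
  split_margin(-1, 4) -> 4  [called from split_margin, line 5]
  split_margin(1, 3) -> 4  [called from split_margin, line 5]
  split_margin(3, 0) -> 4  [called from grade_run, line 22]
  grade_run([5, 9, 4, 7, 1]) -> 4  [called from main, line 28]
Log origin:
  1 — main, line 27
  2 — grade_run, line 18
  3 — index_entries, line 8
  4-8 — index_entries, line 13
  9 — index_entries, line 14
  10 — grade_run, line 21
  11 — split_margin, line 4
  12 — split_margin, line 4
  13 — main, line 29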